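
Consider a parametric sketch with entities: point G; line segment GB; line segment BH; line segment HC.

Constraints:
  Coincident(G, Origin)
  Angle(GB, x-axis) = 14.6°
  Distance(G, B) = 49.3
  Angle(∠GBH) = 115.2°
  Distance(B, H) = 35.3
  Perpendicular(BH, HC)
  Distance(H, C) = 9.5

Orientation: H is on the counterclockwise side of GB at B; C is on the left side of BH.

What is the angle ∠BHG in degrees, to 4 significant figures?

38.40°

G is at the origin; GB runs at 14.6° with length 49.3, so B = 49.3·(cos 14.6°, sin 14.6°) = (47.71, 12.43). ∠GBH = 115.2°, so BH runs at 14.6° + (180° − 115.2°) = 79.40° from the x-axis; with |BH| = 35.3, H = B + 35.3·(cos 79.40°, sin 79.40°) = (54.20, 47.12). Then cos ∠BHG = HB·HG / (|HB||HG|), giving 38.40°.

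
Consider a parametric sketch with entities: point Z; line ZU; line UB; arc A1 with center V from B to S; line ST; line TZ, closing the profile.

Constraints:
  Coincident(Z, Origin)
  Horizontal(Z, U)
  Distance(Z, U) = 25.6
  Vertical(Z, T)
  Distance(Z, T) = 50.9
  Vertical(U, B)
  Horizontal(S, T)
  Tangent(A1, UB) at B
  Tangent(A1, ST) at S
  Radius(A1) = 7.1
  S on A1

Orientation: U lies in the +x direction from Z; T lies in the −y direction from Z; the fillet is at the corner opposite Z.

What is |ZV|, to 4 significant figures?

47.55

Z is at the origin; ZU is horizontal with |ZU| = 25.6 and U on the +x side, so U = (25.60, 0.000). ZT is vertical with |ZT| = 50.9 and T on the −y side, so T = (0.000, -50.90). The virtual corner opposite Z is at (25.60, -50.90). A1 meets UB tangentially, so VB is at right angles to UB and tangency of A1 to ST means the radius VS is perpendicular to ST, with radius 7.1, so the center V sits 7.1 in from both sides at V = (18.50, -43.80). Then |ZV| = |V − Z| = 47.55.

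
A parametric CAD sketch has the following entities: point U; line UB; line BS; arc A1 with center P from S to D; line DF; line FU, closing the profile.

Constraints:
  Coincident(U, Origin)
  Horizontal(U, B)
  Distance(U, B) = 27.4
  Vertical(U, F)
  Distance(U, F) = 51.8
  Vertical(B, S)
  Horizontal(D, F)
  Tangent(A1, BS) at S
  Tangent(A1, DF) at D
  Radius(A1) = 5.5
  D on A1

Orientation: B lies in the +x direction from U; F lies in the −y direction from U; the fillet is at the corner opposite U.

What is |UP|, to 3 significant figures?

51.2

U is at the origin; UB is horizontal with |UB| = 27.4 and B on the +x side, so B = (27.4, 0.00). UF is vertical with |UF| = 51.8 and F on the −y side, so F = (0.00, -51.8). The virtual corner opposite U is at (27.4, -51.8). Tangency of A1 to BS means the radius PS is perpendicular to BS and the tangent condition forces PD to be normal to DF, with radius 5.5, so the center P sits 5.5 in from both sides at P = (21.9, -46.3). Then |UP| = |P − U| = 51.2.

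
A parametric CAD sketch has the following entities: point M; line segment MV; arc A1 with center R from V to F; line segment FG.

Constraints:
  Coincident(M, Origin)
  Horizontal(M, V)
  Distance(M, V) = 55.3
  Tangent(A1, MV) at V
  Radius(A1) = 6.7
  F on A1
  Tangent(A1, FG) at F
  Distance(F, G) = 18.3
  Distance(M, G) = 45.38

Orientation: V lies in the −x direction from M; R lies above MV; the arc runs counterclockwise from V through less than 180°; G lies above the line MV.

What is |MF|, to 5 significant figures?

49.501

Checks: |RF| = 6.700 ✓; ∠(RF, FG) = 90.00° ✓; |FG| = 18.30 ✓; |MG| = 45.38 ✓.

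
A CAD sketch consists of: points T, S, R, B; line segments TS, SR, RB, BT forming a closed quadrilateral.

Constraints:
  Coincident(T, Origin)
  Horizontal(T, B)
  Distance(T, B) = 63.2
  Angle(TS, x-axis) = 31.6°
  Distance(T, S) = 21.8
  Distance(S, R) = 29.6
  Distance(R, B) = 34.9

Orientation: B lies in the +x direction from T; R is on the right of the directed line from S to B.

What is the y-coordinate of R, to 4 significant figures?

-15.09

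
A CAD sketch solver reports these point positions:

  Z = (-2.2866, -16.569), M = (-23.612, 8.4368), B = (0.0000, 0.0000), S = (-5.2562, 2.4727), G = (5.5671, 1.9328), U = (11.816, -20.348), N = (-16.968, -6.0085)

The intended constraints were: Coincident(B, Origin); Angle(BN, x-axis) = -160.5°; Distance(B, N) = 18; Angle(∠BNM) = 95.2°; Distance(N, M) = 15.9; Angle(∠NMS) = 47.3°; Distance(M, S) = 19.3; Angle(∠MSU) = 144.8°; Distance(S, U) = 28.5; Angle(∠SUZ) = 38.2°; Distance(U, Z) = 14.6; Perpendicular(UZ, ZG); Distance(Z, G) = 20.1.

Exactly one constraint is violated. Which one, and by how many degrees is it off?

Perpendicular(UZ, ZG) — off by 8.00°.

B = (0.00, 0.00) ✓; BN at -160.5° ✓; |BN| = 18.00 ✓; ∠BNM = 95.20° ✓; |NM| = 15.90 ✓; ∠NMS = 47.30° ✓; |MS| = 19.30 ✓; ∠MSU = 144.8° ✓; |SU| = 28.50 ✓; ∠SUZ = 38.20° ✓; |UZ| = 14.60 ✓; ∠(UZ, ZG) = 98.00° ✗; |ZG| = 20.10 ✓.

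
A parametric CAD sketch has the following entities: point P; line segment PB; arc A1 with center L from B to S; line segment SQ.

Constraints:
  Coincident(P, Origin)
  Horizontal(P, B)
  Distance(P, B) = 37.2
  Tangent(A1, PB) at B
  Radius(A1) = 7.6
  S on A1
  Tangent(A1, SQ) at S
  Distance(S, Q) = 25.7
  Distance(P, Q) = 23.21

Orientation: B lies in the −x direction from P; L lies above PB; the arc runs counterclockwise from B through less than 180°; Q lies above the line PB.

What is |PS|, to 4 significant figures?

32.16

P is at the origin; PB is horizontal with |PB| = 37.2 and B on the −x side, so B = (-37.20, 0.000). A1 meets PB tangentially, so LB is at right angles to PB, so L = B + (0, 7.6) = (-37.20, 7.600). Since LS ⟂ SQ (tangency), |LQ| = √(7.6² + 25.7²) = 26.80 regardless of where S sits on A1. So Q lies on both circle(P, 23.21) and circle(L, 26.80); the above-PB intersection is Q = (-13.04, 19.20). S is the foot of the tangent from Q: S = (-32.10, 1.963).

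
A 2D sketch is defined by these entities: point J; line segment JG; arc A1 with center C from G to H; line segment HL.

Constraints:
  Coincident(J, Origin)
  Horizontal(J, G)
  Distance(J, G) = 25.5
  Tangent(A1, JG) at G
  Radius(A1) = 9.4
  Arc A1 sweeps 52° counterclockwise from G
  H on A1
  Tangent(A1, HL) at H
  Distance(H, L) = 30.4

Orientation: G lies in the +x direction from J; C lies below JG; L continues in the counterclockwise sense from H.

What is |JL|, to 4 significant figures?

27.58

On A1, G sits at bearing 90° from C; a 52° counterclockwise sweep puts H at bearing 142°, so H = C + 9.4·(cos 142°, sin 142°) = (18.09, -3.613). A1 meets HL tangentially, so CH is at right angles to HL, so HL runs along (−sin 142°, cos 142°); with |HL| = 30.4, L = (-0.6234, -27.57). Then |JL| = |L − J| = 27.58.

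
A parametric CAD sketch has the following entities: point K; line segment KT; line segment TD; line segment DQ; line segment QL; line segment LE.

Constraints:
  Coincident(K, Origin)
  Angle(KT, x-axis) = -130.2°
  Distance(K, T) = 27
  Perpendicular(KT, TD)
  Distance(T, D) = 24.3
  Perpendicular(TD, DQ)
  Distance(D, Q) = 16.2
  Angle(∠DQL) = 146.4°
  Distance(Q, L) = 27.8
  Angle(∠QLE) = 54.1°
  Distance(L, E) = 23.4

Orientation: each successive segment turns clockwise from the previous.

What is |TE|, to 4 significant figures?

17.45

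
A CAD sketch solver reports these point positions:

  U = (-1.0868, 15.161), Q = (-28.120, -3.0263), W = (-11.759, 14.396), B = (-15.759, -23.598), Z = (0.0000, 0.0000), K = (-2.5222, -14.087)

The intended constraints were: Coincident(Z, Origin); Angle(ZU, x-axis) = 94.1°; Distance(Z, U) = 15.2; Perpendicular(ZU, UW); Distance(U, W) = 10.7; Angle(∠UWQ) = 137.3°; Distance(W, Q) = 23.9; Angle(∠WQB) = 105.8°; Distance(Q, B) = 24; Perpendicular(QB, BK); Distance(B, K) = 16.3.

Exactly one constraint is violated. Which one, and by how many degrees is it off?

Perpendicular(QB, BK) — off by 4.70°.

Z = (0.00, 0.00) ✓; ZU at 94.10° ✓; |ZU| = 15.20 ✓; ∠(ZU, UW) = 90.00° ✓; |UW| = 10.70 ✓; ∠UWQ = 137.3° ✓; |WQ| = 23.90 ✓; ∠WQB = 105.8° ✓; |QB| = 24.00 ✓; ∠(QB, BK) = 94.70° ✗; |BK| = 16.30 ✓.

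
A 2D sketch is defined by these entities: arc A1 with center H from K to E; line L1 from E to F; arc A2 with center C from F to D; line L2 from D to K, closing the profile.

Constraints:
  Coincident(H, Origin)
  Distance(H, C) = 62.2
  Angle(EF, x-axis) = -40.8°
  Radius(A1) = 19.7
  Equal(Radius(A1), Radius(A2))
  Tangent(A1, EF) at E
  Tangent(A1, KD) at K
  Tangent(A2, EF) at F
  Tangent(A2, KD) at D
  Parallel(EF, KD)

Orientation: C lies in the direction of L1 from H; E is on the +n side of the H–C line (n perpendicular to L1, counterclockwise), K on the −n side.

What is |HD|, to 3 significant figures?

65.2

Tangency of A1 to both parallel lines with radius 19.7 puts E and K at H ± 19.7·n: E = (12.9, 14.9), K = (-12.9, -14.9). Equal radii place F and D the same way about C: F = C + 19.7·n = (60.0, -25.7), D = C − 19.7·n = (34.2, -55.6). Then |HD| = |D − H| = 65.2.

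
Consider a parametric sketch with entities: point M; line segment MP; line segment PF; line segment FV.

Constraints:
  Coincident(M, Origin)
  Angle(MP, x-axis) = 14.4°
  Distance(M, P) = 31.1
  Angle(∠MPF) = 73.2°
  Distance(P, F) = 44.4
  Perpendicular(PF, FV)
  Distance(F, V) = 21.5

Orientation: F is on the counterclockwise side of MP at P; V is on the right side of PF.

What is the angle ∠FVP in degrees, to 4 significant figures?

64.16°

M is at the origin; MP runs at 14.4° with length 31.1, so P = 31.1·(cos 14.4°, sin 14.4°) = (30.12, 7.734). ∠MPF = 73.2°, so PF runs at 14.4° + (180° − 73.2°) = 121.2° from the x-axis; with |PF| = 44.4, F = P + 44.4·(cos 121.2°, sin 121.2°) = (7.123, 45.71). The perpendicularity gives FV at right angles to PF; with |FV| = 21.5 on the right of PF, V = F + 21.5·(0.8554, 0.5180) = (25.51, 56.85). Then cos ∠FVP = VF·VP / (|VF||VP|), giving 64.16°.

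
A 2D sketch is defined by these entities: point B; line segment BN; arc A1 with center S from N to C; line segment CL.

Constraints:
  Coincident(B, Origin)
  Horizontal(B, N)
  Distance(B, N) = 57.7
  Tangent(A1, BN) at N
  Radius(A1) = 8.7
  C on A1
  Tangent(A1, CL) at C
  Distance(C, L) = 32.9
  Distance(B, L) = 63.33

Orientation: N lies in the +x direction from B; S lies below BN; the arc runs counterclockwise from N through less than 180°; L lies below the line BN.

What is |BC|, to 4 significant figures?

49.72

Checks: B = (0.00, 0.00) ✓; |SC| = 8.700 ✓; ∠(SC, CL) = 90.00° ✓; |CL| = 32.90 ✓; |BL| = 63.33 ✓.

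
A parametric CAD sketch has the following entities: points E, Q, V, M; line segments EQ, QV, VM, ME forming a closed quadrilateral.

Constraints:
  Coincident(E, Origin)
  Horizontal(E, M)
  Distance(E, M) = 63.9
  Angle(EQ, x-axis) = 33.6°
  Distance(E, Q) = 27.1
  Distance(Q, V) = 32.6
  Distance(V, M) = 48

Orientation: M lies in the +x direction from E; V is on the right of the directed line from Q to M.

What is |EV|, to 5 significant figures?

25.910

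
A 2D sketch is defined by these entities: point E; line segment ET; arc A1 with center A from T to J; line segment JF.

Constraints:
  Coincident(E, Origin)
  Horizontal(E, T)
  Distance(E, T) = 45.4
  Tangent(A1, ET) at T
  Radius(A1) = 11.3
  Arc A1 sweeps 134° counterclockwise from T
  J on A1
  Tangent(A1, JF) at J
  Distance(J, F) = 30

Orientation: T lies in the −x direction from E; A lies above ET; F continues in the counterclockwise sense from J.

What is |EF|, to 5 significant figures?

70.964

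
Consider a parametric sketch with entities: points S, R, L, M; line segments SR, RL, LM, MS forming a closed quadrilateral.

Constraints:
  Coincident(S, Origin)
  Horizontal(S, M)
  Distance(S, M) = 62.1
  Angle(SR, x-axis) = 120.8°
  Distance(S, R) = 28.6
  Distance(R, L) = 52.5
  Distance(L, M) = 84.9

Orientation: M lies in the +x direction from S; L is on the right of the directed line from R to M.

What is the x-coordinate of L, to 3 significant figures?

-18.1

S is at the origin; S and M share the same y with |SM| = 62.1 and M in +x, so M = (62.1, 0). SR runs at 120.8° with |SR| = 28.6, so R = (-14.6, 24.6). L is determined by |RL| = 52.5 and |LM| = 84.9 together: it lies at the intersection of circle(R, 52.5) and circle(M, 84.9). With |RM| = 80.6, the foot of the radical line on RM is 12.7 from R and the perpendicular offset is √(52.5² − 12.7²) = 50.9. Taking the right-of-RM solution: L = (-18.1, -27.8).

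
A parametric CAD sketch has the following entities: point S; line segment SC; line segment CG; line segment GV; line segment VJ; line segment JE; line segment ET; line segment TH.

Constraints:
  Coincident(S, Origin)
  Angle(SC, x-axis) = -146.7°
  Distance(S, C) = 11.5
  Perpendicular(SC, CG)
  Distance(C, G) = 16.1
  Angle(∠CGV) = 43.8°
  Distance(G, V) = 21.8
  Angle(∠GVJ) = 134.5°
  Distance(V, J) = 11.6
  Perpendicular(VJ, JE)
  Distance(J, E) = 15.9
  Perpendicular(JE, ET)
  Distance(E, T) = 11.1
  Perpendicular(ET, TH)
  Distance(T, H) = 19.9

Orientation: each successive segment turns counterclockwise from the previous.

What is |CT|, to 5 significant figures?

0.88593

S is at the origin; SC runs at -146.7° with length 11.5, so C = (-9.6118, -6.3138). SC is perpendicular to CG, so CG runs at -56.700°; with |CG| = 16.1, G = (-0.77252, -19.770). ∠CGV = 43.8° gives GV at 79.500° from the x-axis; with |GV| = 21.8, V = (3.2002, 1.6647). ∠GVJ = 134.5° gives VJ at 125.00° from the x-axis; with |VJ| = 11.6, J = (-3.4533, 11.167). VJ ⟂ JE, so JE runs at -145.00°; with |JE| = 15.9, E = (-16.478, 2.0470). JE ⟂ ET, so ET runs at -55.000°; with |ET| = 11.1, T = (-10.111, -7.0456). Then |CT| = |T − C| = 0.88593.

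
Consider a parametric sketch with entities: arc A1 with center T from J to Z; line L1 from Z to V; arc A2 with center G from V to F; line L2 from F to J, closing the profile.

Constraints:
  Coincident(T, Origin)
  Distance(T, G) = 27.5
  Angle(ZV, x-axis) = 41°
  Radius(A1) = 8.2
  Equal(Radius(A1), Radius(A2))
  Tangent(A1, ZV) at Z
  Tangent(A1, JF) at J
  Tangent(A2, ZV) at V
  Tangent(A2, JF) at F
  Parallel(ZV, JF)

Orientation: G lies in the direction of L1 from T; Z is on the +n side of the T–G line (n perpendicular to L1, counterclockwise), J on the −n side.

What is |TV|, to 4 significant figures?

28.70

The slot axis is L1's direction at 41.0°, so u = (cos 41.0°, sin 41.0°) = (0.7547, 0.6561) and n = (−sin 41.0°, cos 41.0°) = (-0.6561, 0.7547). T is at the origin and G lies 27.5 along u from T, so G = 27.5·u = (20.75, 18.04). Tangency of A1 to both parallel lines with radius 8.2 puts Z and J at T ± 8.2·n: Z = (-5.380, 6.189), J = (5.380, -6.189). Equal radii place V and F the same way about G: V = G + 8.2·n = (15.37, 24.23), F = G − 8.2·n = (26.13, 11.85). Then |TV| = |V − T| = 28.70.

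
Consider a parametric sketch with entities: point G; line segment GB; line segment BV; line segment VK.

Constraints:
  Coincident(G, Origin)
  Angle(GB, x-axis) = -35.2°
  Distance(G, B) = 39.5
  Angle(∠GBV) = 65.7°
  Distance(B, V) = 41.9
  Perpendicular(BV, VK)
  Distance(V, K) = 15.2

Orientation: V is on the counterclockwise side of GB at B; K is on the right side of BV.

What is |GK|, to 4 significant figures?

57.26

G is at the origin; GB runs at -35.2° with length 39.5, so B = 39.5·(cos -35.2°, sin -35.2°) = (32.28, -22.77). ∠GBV = 65.7°, so BV runs at -35.2° + (180° − 65.7°) = 79.10° from the x-axis; with |BV| = 41.9, V = B + 41.9·(cos 79.10°, sin 79.10°) = (40.20, 18.37). The perpendicularity gives VK at right angles to BV; with |VK| = 15.2 on the right of BV, K = V + 15.2·(0.9820, -0.1891) = (55.13, 15.50). Then |GK| = |K − G| = 57.26.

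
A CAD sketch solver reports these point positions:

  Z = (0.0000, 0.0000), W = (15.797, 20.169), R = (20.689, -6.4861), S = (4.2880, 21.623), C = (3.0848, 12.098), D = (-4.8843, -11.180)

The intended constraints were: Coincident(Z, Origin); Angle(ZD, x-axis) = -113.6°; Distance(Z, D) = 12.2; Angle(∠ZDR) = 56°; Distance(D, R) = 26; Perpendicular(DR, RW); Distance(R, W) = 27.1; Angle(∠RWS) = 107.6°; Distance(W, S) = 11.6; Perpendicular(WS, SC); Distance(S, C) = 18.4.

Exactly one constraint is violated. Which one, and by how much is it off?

Distance(S, C) = 18.4 — off by 8.80.

Z = (0.00, 0.00) ✓; ZD at -113.6° ✓; |ZD| = 12.20 ✓; ∠ZDR = 56.00° ✓; |DR| = 26.00 ✓; ∠(DR, RW) = 90.00° ✓; |RW| = 27.10 ✓; ∠RWS = 107.6° ✓; |WS| = 11.60 ✓; ∠(WS, SC) = 90.00° ✓; |SC| = 9.601 ✗.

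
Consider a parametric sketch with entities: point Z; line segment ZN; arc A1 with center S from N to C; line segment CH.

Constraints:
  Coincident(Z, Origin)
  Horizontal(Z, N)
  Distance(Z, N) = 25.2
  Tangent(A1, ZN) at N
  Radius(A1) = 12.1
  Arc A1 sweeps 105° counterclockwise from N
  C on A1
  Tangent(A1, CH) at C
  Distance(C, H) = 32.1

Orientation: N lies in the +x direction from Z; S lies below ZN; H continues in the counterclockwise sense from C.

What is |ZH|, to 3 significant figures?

51.1

Z is at the origin; Z and N share the same y with |ZN| = 25.2 and N on the +x side, so N = (25.2, 0.00). A1 meets ZN tangentially, so SN is at right angles to ZN, so S = N + (0, -12.1) = (25.2, -12.1). On A1, N sits at bearing 90° from S; a 105° counterclockwise sweep puts C at bearing 195°, so C = S + 12.1·(cos 195°, sin 195°) = (13.5, -15.2). A1 meets CH tangentially, so SC is at right angles to CH, so CH runs along (−sin 195°, cos 195°); with |CH| = 32.1, H = (21.8, -46.2). Then |ZH| = |H − Z| = 51.1.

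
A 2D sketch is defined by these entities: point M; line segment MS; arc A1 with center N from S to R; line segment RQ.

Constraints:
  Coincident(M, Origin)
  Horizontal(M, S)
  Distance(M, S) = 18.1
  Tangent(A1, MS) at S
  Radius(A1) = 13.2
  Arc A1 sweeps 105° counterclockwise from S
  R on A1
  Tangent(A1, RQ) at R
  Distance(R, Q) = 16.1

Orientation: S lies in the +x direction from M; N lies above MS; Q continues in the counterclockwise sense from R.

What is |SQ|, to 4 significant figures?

33.29

M is at the origin; M and S share the same y with |MS| = 18.1 and S on the +x side, so S = (18.10, 0.000). Tangency of A1 to MS means the radius NS is perpendicular to MS, so N = S + (0, 13.2) = (18.10, 13.20). On A1, S sits at bearing -90° from N; a 105° counterclockwise sweep puts R at bearing 15°, so R = N + 13.2·(cos 15°, sin 15°) = (30.85, 16.62). The tangent condition forces NR to be normal to RQ, so RQ runs along (−sin 15°, cos 15°); with |RQ| = 16.1, Q = (26.68, 32.17). Then |SQ| = |Q − S| = 33.29.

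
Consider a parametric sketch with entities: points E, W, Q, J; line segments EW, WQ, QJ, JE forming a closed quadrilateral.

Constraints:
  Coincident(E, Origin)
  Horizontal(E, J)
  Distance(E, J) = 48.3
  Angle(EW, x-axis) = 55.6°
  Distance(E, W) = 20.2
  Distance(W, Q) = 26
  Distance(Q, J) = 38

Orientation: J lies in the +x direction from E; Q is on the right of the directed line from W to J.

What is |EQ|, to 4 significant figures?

14.78

E is at the origin; E and J share the same y with |EJ| = 48.3 and J in +x, so J = (48.3, 0). EW runs at 55.6° with |EW| = 20.2, so W = (11.41, 16.67). Q is determined by |WQ| = 26.0 and |QJ| = 38.0 together: it lies at the intersection of circle(W, 26.0) and circle(J, 38.0). With |WJ| = 40.48, the foot of the radical line on WJ is 10.75 from W and the perpendicular offset is √(26.0² − 10.75²) = 23.67. Taking the right-of-WJ solution: Q = (11.46, -9.333).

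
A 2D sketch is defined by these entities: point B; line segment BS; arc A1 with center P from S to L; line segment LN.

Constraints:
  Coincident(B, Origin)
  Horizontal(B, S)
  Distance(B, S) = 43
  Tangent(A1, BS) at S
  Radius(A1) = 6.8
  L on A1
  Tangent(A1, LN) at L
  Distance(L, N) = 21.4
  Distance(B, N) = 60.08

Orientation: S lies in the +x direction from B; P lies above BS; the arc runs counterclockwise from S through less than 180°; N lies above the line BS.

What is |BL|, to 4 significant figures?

49.96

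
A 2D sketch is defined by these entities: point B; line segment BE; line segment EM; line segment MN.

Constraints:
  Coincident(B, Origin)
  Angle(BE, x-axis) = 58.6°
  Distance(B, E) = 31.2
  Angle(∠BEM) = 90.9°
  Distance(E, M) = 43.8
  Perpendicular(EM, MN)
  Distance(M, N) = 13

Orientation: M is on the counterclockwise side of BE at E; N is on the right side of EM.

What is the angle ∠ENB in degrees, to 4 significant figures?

28.41°

B is at the origin; BE runs at 58.6° with length 31.2, so E = 31.2·(cos 58.6°, sin 58.6°) = (16.26, 26.63). ∠BEM = 90.9°, so EM runs at 58.6° + (180° − 90.9°) = 147.7° from the x-axis; with |EM| = 43.8, M = E + 43.8·(cos 147.7°, sin 147.7°) = (-20.77, 50.04). The perpendicularity gives MN at right angles to EM; with |MN| = 13.0 on the right of EM, N = M + 13.0·(0.5344, 0.8453) = (-13.82, 61.02). Then cos ∠ENB = NE·NB / (|NE||NB|), giving 28.41°.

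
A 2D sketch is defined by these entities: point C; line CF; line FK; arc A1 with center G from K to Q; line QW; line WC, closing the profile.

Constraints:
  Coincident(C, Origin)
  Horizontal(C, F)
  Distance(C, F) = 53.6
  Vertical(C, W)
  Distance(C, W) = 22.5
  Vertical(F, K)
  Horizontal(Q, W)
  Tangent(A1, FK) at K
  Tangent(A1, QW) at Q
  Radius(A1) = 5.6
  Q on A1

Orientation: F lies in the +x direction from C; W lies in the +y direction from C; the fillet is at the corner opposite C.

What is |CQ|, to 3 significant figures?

53.0

C is at the origin; C and F share the same y with |CF| = 53.6 and F on the +x side, so F = (53.6, 0.00). C and W share the same x with |CW| = 22.5 and W on the +y side, so W = (0.00, 22.5). The virtual corner opposite C is at (53.6, 22.5). A1 meets FK tangentially, so GK is at right angles to FK and since A1 is tangent to QW there, GQ ⟂ QW, with radius 5.6, so the center G sits 5.6 in from both sides at G = (48.0, 16.9). That places the tangent points at K = (53.6, 16.9) on FK and Q = (48.0, 22.5) on QW. Then |CQ| = |Q − C| = 53.0.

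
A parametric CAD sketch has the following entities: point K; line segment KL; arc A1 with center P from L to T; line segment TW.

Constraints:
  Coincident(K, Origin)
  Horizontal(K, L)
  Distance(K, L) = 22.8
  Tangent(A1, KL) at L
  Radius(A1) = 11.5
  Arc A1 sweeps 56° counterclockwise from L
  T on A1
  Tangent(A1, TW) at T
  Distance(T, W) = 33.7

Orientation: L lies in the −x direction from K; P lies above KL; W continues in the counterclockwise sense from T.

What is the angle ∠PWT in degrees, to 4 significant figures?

18.84°

On A1, L sits at bearing -90° from P; a 56° counterclockwise sweep puts T at bearing -34°, so T = P + 11.5·(cos -34°, sin -34°) = (-13.27, 5.069). The tangent condition forces PT to be normal to TW, so TW runs along (−sin -34°, cos -34°); with |TW| = 33.7, W = (5.579, 33.01). Then cos ∠PWT = WP·WT / (|WP||WT|), giving 18.84°.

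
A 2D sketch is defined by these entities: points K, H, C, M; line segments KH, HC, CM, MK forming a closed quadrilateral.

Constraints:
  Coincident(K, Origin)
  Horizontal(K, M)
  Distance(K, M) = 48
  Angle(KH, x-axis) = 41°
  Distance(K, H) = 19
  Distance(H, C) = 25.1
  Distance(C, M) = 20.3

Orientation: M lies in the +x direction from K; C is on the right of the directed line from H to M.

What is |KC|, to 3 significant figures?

30.2

Checks: K = (0.00, 0.00) ✓; |HC| = 25.10 ✓; |CM| = 20.30 ✓.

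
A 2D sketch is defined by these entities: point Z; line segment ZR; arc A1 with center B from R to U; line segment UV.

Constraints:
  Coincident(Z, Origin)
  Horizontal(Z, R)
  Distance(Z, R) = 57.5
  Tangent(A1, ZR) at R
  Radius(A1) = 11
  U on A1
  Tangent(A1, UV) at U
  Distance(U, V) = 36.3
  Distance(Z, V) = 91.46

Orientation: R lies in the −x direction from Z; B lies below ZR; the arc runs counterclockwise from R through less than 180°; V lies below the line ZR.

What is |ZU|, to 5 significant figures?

67.835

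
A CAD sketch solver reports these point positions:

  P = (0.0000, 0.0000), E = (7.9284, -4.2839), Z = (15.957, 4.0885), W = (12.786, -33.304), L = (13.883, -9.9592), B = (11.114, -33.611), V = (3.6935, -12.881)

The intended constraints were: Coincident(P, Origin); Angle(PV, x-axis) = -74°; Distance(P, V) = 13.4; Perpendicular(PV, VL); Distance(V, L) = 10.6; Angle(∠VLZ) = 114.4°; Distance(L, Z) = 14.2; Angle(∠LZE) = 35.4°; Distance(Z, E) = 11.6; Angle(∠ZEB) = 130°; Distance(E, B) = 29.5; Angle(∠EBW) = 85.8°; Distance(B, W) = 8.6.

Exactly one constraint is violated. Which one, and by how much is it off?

Distance(B, W) = 8.6 — off by 6.90.

P = (0.00, 0.00) ✓; PV at -74.00° ✓; |PV| = 13.40 ✓; ∠(PV, VL) = 90.00° ✓; |VL| = 10.60 ✓; ∠VLZ = 114.4° ✓; |LZ| = 14.20 ✓; ∠LZE = 35.40° ✓; |ZE| = 11.60 ✓; ∠ZEB = 130.0° ✓; |EB| = 29.50 ✓; ∠EBW = 85.80° ✓; |BW| = 1.700 ✗.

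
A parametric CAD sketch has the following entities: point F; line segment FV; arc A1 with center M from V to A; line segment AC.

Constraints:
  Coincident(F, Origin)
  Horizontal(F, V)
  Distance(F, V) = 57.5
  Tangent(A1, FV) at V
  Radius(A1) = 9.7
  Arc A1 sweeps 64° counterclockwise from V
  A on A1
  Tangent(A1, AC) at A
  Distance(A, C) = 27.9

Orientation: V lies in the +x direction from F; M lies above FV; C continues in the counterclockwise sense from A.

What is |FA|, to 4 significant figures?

66.44

F is at the origin; FV is horizontal with |FV| = 57.5 and V on the +x side, so V = (57.50, 0.000). Since A1 is tangent to FV there, MV ⟂ FV, so M = V + (0, 9.7) = (57.50, 9.700). On A1, V sits at bearing -90° from M; a 64° counterclockwise sweep puts A at bearing -26°, so A = M + 9.7·(cos -26°, sin -26°) = (66.22, 5.448). Then |FA| = |A − F| = 66.44.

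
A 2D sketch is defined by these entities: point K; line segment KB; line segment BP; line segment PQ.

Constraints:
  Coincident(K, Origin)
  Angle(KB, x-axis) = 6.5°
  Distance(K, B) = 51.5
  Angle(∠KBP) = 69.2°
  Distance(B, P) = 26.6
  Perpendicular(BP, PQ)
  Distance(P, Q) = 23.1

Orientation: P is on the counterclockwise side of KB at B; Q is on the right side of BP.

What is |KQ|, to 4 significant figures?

71.73

∠KBP = 69.2°, so BP runs at 6.5° + (180° − 69.2°) = 117.3° from the x-axis; with |BP| = 26.6, P = B + 26.6·(cos 117.3°, sin 117.3°) = (38.97, 29.47). BP ⟂ PQ; with |PQ| = 23.1 on the right of BP, Q = P + 23.1·(0.8886, 0.4586) = (59.50, 40.06). Then |KQ| = |Q − K| = 71.73.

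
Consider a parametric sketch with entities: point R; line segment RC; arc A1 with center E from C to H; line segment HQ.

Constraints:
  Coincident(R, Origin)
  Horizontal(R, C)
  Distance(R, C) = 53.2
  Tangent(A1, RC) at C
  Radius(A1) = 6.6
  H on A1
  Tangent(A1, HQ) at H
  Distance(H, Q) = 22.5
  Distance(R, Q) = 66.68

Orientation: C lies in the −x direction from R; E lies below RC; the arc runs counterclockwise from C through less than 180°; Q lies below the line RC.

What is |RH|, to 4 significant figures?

60.16

R is at the origin; RC is horizontal with |RC| = 53.2 and C on the −x side, so C = (-53.20, 0.000). Since A1 is tangent to RC there, EC ⟂ RC, so E = C + (0, -6.6) = (-53.20, -6.600). Since EH ⟂ HQ (tangency), |EQ| = √(6.6² + 22.5²) = 23.45 regardless of where H sits on A1. So Q lies on both circle(R, 66.68) and circle(E, 23.45); the below-RC intersection is Q = (-60.03, -29.03). H is the foot of the tangent from Q: H = (-59.80, -6.533).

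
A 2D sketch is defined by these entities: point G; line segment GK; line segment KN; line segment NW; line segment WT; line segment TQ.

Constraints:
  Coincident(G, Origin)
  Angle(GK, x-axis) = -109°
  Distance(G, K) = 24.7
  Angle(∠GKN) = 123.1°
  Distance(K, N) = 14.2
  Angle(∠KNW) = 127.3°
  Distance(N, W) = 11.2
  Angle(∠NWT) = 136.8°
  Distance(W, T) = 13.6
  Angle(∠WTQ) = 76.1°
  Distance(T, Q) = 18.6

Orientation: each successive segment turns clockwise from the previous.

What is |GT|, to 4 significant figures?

33.12

G is at the origin; GK runs at -109.0° with length 24.7, so K = (-8.042, -23.35). ∠GKN = 123.1° gives KN at -165.9° from the x-axis; with |KN| = 14.2, N = (-21.81, -26.81). ∠KNW = 127.3° gives NW at 141.4° from the x-axis; with |NW| = 11.2, W = (-30.57, -19.83). ∠NWT = 136.8° gives WT at 98.20° from the x-axis; with |WT| = 13.6, T = (-32.51, -6.365). Then |GT| = |T − G| = 33.12.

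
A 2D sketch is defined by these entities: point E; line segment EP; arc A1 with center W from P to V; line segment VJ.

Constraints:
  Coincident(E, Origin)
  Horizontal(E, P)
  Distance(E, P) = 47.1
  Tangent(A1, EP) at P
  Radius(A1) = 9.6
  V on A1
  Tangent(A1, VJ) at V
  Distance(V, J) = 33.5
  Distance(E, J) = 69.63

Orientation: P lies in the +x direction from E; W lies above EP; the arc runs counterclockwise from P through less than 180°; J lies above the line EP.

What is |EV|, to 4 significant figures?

57.60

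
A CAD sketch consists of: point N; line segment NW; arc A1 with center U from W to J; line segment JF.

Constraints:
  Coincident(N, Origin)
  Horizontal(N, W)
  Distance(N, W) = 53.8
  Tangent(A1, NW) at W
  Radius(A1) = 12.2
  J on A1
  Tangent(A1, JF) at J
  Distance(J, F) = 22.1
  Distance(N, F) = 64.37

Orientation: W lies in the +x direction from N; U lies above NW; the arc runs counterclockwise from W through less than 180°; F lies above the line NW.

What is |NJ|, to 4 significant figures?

66.80

N is at the origin; N and W share the same y with |NW| = 53.8 and W on the +x side, so W = (53.80, 0.000). Since A1 is tangent to NW there, UW ⟂ NW, so U = W + (0, 12.2) = (53.80, 12.20). Since UJ ⟂ JF (tangency), |UF| = √(12.2² + 22.1²) = 25.24 regardless of where J sits on A1. So F lies on both circle(N, 64.37) and circle(U, 25.24); the above-NW intersection is F = (52.39, 37.40). J is the foot of the tangent from F: J = (64.13, 18.68).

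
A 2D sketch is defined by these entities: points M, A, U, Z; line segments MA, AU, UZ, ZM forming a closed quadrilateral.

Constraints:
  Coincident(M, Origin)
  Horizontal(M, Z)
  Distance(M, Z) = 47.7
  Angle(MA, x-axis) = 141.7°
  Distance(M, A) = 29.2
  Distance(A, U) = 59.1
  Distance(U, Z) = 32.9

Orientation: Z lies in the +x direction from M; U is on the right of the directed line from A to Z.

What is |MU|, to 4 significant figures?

29.95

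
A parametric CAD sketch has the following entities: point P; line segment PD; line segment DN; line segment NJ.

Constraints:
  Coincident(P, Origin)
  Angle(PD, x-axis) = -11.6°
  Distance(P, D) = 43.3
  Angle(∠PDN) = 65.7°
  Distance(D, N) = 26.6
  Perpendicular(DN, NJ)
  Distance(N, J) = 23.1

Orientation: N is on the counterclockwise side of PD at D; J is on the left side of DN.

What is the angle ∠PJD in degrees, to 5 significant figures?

102.75°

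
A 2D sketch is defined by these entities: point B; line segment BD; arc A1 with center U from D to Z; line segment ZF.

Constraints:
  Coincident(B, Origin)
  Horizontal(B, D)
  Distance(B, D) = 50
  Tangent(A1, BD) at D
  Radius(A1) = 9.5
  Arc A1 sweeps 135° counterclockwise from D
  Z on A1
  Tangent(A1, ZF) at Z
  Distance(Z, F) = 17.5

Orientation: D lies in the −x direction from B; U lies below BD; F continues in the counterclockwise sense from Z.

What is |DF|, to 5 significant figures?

29.146

B is at the origin; BD is horizontal with |BD| = 50.0 and D on the −x side, so D = (-50.000, 0.0000). The tangent condition forces UD to be normal to BD, so U = D + (0, -9.5) = (-50.000, -9.5000). On A1, D sits at bearing 90° from U; a 135° counterclockwise sweep puts Z at bearing 225°, so Z = U + 9.5·(cos 225°, sin 225°) = (-56.718, -16.218). Since A1 is tangent to ZF there, UZ ⟂ ZF, so ZF runs along (−sin 225°, cos 225°); with |ZF| = 17.5, F = (-44.343, -28.592). Then |DF| = |F − D| = 29.146.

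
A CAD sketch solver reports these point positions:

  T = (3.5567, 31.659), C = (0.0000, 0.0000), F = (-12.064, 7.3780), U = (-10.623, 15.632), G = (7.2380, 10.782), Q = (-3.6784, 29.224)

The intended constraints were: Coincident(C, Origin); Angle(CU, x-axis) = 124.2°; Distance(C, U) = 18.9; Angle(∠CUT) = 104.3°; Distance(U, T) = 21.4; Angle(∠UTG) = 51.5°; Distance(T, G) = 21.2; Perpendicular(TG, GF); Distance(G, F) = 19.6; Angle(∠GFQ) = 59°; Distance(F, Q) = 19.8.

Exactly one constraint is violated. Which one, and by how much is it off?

Distance(F, Q) = 19.8 — off by 3.60.

C = (0.00, 0.00) ✓; CU at 124.2° ✓; |CU| = 18.90 ✓; ∠CUT = 104.3° ✓; |UT| = 21.40 ✓; ∠UTG = 51.50° ✓; |TG| = 21.20 ✓; ∠(TG, GF) = 90.00° ✓; |GF| = 19.60 ✓; ∠GFQ = 59.00° ✓; |FQ| = 23.40 ✗.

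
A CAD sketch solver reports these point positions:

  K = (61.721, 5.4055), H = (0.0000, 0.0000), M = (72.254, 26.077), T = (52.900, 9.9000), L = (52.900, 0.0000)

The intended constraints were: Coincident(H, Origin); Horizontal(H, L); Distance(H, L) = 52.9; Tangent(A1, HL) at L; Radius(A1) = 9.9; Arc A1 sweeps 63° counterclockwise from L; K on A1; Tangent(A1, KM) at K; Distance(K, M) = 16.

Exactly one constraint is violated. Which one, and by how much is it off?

Distance(K, M) = 16 — off by 7.20.

H = (0.00, 0.00) ✓; H.y = 0.00, L.y = 0.00 ✓; |HL| = 52.90 ✓; ∠(TL, LH) = 90.00° ✓; |TL| = 9.900 ✓; bearing(T→K) − bearing(T→L) = 63.00° ✓; |TK| = 9.900 ✓; ∠(TK, KM) = 90.00° ✓; |KM| = 23.20 ✗.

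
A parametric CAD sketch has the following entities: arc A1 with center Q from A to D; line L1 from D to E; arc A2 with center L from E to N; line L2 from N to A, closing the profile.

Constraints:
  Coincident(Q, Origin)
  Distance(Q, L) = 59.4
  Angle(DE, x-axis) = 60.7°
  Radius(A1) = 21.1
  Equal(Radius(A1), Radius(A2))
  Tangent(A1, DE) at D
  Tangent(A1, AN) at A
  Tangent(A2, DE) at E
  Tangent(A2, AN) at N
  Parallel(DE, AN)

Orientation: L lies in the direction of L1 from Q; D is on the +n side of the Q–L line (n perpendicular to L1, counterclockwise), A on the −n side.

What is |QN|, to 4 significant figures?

63.04

Tangency of A1 to both parallel lines with radius 21.1 puts D and A at Q ± 21.1·n: D = (-18.40, 10.33), A = (18.40, -10.33). Equal radii place E and N the same way about L: E = L + 21.1·n = (10.67, 62.13), N = L − 21.1·n = (47.47, 41.47). Then |QN| = |N − Q| = 63.04.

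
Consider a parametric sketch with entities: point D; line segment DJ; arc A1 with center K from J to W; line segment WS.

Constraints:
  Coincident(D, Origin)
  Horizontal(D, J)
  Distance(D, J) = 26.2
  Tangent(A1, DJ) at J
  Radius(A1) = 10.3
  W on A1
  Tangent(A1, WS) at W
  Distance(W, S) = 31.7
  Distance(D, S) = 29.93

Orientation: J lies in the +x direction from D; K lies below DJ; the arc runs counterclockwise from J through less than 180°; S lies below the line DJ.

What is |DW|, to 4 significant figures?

18.36

Checks: |KW| = 10.30 ✓; ∠(KW, WS) = 90.00° ✓; |WS| = 31.70 ✓; |DS| = 29.93 ✓.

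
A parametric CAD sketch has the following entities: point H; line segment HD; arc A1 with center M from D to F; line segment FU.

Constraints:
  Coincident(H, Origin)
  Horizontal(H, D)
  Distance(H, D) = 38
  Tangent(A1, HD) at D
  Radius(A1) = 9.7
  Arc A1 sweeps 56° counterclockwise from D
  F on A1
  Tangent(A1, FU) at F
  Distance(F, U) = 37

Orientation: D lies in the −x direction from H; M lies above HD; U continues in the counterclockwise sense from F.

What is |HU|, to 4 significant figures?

36.16

On A1, D sits at bearing -90° from M; a 56° counterclockwise sweep puts F at bearing -34°, so F = M + 9.7·(cos -34°, sin -34°) = (-29.96, 4.276). A1 meets FU tangentially, so MF is at right angles to FU, so FU runs along (−sin -34°, cos -34°); with |FU| = 37.0, U = (-9.268, 34.95). Then |HU| = |U − H| = 36.16.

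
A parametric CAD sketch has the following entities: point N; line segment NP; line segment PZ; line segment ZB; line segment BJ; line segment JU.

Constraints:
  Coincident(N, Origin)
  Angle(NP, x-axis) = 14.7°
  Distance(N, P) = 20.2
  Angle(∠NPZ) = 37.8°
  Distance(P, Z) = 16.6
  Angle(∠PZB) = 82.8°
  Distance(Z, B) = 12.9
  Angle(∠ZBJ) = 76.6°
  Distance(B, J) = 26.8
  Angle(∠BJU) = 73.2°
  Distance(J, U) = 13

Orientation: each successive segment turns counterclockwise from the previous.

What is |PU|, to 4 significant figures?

7.300

N is at the origin; NP runs at 14.7° with length 20.2, so P = (19.54, 5.126). ∠NPZ = 37.8° gives PZ at 156.9° from the x-axis; with |PZ| = 16.6, Z = (4.270, 11.64). ∠PZB = 82.8° gives ZB at -105.9° from the x-axis; with |ZB| = 12.9, B = (0.7357, -0.7678). ∠ZBJ = 76.6° gives BJ at -2.500° from the x-axis; with |BJ| = 26.8, J = (27.51, -1.937). ∠BJU = 73.2° gives JU at 104.3° from the x-axis; with |JU| = 13.0, U = (24.30, 10.66). Then |PU| = |U − P| = 7.300.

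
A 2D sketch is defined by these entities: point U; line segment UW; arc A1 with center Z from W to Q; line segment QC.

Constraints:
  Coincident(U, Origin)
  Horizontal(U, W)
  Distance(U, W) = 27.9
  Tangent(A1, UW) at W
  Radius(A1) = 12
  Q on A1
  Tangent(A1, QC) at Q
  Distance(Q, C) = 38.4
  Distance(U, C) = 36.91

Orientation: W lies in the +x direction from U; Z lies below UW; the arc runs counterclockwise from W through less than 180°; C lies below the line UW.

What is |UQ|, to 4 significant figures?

18.76

Checks: U = (0.00, 0.00) ✓; |ZQ| = 12.00 ✓; ∠(ZQ, QC) = 90.00° ✓; |QC| = 38.40 ✓; |UC| = 36.91 ✓.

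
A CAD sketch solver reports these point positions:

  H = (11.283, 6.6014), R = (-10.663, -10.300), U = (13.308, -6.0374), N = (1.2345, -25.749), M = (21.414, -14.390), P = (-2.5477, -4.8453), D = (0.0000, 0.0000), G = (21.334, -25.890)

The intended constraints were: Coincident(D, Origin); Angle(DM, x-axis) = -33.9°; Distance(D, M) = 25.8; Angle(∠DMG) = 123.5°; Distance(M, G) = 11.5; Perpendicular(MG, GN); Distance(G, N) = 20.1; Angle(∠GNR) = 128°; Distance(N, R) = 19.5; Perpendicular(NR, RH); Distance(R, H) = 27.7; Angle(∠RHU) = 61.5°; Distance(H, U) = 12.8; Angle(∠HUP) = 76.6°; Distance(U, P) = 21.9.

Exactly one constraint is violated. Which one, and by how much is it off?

Distance(U, P) = 21.9 — off by 6.00.

D = (0.00, 0.00) ✓; DM at -33.90° ✓; |DM| = 25.80 ✓; ∠DMG = 123.5° ✓; |MG| = 11.50 ✓; ∠(MG, GN) = 90.00° ✓; |GN| = 20.10 ✓; ∠GNR = 128.0° ✓; |NR| = 19.50 ✓; ∠(NR, RH) = 90.00° ✓; |RH| = 27.70 ✓; ∠RHU = 61.50° ✓; |HU| = 12.80 ✓; ∠HUP = 76.60° ✓; |UP| = 15.90 ✗.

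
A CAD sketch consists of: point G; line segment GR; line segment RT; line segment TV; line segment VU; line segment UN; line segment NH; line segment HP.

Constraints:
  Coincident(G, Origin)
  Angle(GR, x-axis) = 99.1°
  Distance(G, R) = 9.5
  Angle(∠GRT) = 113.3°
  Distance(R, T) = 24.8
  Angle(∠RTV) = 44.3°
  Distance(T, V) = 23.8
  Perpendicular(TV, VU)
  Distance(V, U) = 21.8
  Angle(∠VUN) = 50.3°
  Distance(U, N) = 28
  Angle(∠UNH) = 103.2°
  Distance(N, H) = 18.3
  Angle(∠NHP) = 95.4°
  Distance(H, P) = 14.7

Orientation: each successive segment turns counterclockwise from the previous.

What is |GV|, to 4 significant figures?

13.97

G is at the origin; GR runs at 99.1° with length 9.5, so R = (-1.503, 9.380). ∠GRT = 113.3° gives RT at 165.8° from the x-axis; with |RT| = 24.8, T = (-25.54, 15.46). ∠RTV = 44.3° gives TV at -58.50° from the x-axis; with |TV| = 23.8, V = (-13.11, -4.829). Then |GV| = |V − G| = 13.97.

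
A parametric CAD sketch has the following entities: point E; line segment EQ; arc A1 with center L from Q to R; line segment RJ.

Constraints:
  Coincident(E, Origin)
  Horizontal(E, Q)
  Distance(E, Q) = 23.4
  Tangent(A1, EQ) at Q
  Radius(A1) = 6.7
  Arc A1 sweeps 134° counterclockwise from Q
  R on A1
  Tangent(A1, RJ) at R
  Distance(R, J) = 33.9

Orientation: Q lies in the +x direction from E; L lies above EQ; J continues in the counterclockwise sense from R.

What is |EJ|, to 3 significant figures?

36.0

E is at the origin; EQ is horizontal with |EQ| = 23.4 and Q on the +x side, so Q = (23.4, 0.00). The tangent condition forces LQ to be normal to EQ, so L = Q + (0, 6.7) = (23.4, 6.70). On A1, Q sits at bearing -90° from L; a 134° counterclockwise sweep puts R at bearing 44°, so R = L + 6.7·(cos 44°, sin 44°) = (28.2, 11.4). The tangent condition forces LR to be normal to RJ, so RJ runs along (−sin 44°, cos 44°); with |RJ| = 33.9, J = (4.67, 35.7). Then |EJ| = |J − E| = 36.0.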